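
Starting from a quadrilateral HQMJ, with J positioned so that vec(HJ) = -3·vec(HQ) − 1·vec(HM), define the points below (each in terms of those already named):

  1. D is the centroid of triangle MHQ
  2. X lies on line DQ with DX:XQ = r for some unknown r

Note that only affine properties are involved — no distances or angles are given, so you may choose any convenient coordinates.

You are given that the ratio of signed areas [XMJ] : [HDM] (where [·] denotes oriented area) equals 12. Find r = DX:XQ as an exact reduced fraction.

r = 4/3

Work in coordinates with H = (0, 0), Q = (1, 0), M = (0, 1), J = (-3, -1).
1. D is the centroid of triangle MHQ ⇒ D = (1/3, 1/3)
2. With DX:XQ = r, write λ = r/(r+1) so X = D + λ·(Q−D); X is affine-linear in λ
Every point depending on X is an affine combination of X and λ-independent points, so each such coordinate is linear in λ; the λ² term in each signed area is a multiple of (Q−D)×(Q−D) = 0, so 2·[XMJ] and 2·[HDM] are each linear in λ. Evaluating at λ=0 and λ=1:
  2·[XMJ] = 7/3·λ + 8/3,   2·[HDM] = 1/3
So [XMJ]:[HDM] = (7/3·λ + 8/3) / (1/3). Setting this equal to 12:
  7/3·λ + 8/3 = 12·(1/3)  ⇒  λ = 4/7
Then r = λ/(1−λ) = (4/7)/(3/7) = 4/3. Check: with r = 4/3, X = (5/7, 1/7) and [XMJ]:[HDM] = 12 as required.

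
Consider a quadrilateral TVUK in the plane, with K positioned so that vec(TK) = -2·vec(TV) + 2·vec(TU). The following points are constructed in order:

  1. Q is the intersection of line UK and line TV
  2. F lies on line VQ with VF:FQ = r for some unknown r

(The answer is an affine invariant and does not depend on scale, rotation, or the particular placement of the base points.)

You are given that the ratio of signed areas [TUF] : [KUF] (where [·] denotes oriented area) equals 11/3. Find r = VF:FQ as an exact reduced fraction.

r = 4/3

Work in coordinates with T = (0, 0), V = (1, 0), U = (0, 1), K = (-2, 2).
1. Q is the intersection of line UK and line TV ⇒ Q = (2, 0)
2. With VF:FQ = r, write λ = r/(r+1) so F = V + λ·(Q−V); F is affine-linear in λ
Every point depending on F is an affine combination of F and λ-independent points, so each such coordinate is linear in λ; the λ² term in each signed area is a multiple of (Q−V)×(Q−V) = 0, so 2·[TUF] and 2·[KUF] are each linear in λ. Evaluating at λ=0 and λ=1:
  2·[TUF] = −λ − 1,   2·[KUF] = λ − 1
So [TUF]:[KUF] = (−λ − 1) / (λ − 1). Setting this equal to 11/3:
  −λ − 1 = 11/3·(λ − 1)  ⇒  λ = 4/7
Then r = λ/(1−λ) = (4/7)/(3/7) = 4/3. Check: with r = 4/3, F = (11/7, 0) and [TUF]:[KUF] = 11/3 as required.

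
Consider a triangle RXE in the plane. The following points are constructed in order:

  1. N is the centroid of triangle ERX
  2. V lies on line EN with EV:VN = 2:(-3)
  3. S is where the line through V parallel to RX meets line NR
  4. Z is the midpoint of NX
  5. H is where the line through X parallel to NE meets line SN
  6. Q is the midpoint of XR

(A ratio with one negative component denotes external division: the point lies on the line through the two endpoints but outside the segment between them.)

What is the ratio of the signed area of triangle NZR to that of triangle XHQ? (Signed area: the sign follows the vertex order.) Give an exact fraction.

[NZR]:[XHQ] = -1/2

Assign R = (0, 0), X = (1, 0), E = (0, 1) — the answer is frame-independent, so this choice is without loss of generality.
1. N is the centroid of triangle ERX ⇒ N = (1/3, 1/3)
2. V lies on line EN with EV:VN = 2:(-3) ⇒ V = (-2/3, 7/3)
3. S is where the line through V parallel to RX meets line NR ⇒ S = (7/3, 7/3)
4. Z is the midpoint of NX ⇒ Z = (2/3, 1/6)
5. H is where the line through X parallel to NE meets line SN ⇒ H = (2/3, 2/3)
6. Q is the midpoint of XR ⇒ Q = (1/2, 0)
2·[NZR] = -1/6, 2·[XHQ] = 1/3
[NZR]:[XHQ] = -1/6:1/3 = -1/2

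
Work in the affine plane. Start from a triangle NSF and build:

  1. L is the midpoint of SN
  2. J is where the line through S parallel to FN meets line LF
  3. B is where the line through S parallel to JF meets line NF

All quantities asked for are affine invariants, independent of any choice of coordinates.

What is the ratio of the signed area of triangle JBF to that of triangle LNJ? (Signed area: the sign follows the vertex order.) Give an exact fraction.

[JBF]:[LNJ] = 2

Set N = (0, 0), S = (1, 0), F = (0, 1); any affine frame gives the same invariant.
1. L is the midpoint of SN ⇒ L = (1/2, 0)
2. J is where the line through S parallel to FN meets line LF ⇒ J = (1, -1)
3. B is where the line through S parallel to JF meets line NF ⇒ B = (0, 2)
2·[JBF] = 1, 2·[LNJ] = 1/2
[JBF]:[LNJ] = 1:1/2 = 2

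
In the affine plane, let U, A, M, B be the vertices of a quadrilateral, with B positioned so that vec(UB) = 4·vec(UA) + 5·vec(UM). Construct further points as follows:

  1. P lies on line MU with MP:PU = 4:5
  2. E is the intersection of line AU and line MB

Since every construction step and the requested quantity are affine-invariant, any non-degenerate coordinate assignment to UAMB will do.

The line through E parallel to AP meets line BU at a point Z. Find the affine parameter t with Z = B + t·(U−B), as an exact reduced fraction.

t = 14/13

Work in coordinates with U = (0, 0), A = (1, 0), M = (0, 1), B = (4, 5).
1. P lies on line MU with MP:PU = 4:5 ⇒ P = (0, 5/9)
2. E is the intersection of line AU and line MB ⇒ E = (-1, 0)
through E parallel to AP: direction (-1, 5/9); meets BU at Z = (-4/13, -5/13)
Z = B + t·(U−B) with t = 14/13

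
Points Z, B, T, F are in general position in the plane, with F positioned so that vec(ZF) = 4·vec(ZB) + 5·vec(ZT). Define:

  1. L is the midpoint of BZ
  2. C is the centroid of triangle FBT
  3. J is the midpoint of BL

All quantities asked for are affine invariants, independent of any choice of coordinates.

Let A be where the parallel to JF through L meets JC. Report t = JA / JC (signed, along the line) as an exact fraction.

Choose coordinates Z = (0, 0), B = (1, 0), T = (0, 1), F = (4, 5).
1. L is the midpoint of BZ ⇒ L = (1/2, 0)
2. C is the centroid of triangle FBT ⇒ C = (5/3, 2)
3. J is the midpoint of BL ⇒ J = (3/4, 0)
through L parallel to JF: direction (13/4, 5); meets JC at A = (31/23, 30/23)
A = J + t·(C−J) with t = 15/23

t = 15/23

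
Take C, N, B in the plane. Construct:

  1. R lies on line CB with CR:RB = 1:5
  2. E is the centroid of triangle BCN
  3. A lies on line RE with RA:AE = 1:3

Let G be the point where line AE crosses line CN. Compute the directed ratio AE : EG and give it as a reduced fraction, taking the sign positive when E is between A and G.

AE:EG = -3/8

Work in coordinates with C = (0, 0), N = (1, 0), B = (0, 1).
1. R lies on line CB with CR:RB = 1:5 ⇒ R = (0, 1/6)
2. E is the centroid of triangle BCN ⇒ E = (1/3, 1/3)
3. A lies on line RE with RA:AE = 1:3 ⇒ A = (1/12, 5/24)
line AE meets CN at G = (-1/3, 0)
E = A + t·(G−A) with t = -3/5, so AE:EG = -3/5:8/5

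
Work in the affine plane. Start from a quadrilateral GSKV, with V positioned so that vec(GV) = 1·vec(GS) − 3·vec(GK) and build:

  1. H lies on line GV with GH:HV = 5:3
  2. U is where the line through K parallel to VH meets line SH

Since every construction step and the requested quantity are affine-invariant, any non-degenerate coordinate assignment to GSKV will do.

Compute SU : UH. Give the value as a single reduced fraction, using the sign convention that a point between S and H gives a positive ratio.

SU:UH = 2

Assign G = (0, 0), S = (1, 0), K = (0, 1), V = (1, -3) — the answer is frame-independent, so this choice is without loss of generality.
1. H lies on line GV with GH:HV = 5:3 ⇒ H = (5/8, -15/8)
2. U is where the line through K parallel to VH meets line SH ⇒ U = (3/4, -5/4)
U = S + t·(H−S) with t = 2/3, so SU:UH = t:(1−t) = 2/3:1/3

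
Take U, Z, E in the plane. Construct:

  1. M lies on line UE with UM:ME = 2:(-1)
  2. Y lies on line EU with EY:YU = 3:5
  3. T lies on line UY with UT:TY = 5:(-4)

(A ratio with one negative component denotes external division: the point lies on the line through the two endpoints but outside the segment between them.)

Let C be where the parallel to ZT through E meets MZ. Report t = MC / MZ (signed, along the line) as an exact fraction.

t = -8/9

Work in coordinates with U = (0, 0), Z = (1, 0), E = (0, 1).
1. M lies on line UE with UM:ME = 2:(-1) ⇒ M = (0, 2)
2. Y lies on line EU with EY:YU = 3:5 ⇒ Y = (0, 5/8)
3. T lies on line UY with UT:TY = 5:(-4) ⇒ T = (0, 25/8)
through E parallel to ZT: direction (-1, 25/8); meets MZ at C = (-8/9, 34/9)
C = M + t·(Z−M) with t = -8/9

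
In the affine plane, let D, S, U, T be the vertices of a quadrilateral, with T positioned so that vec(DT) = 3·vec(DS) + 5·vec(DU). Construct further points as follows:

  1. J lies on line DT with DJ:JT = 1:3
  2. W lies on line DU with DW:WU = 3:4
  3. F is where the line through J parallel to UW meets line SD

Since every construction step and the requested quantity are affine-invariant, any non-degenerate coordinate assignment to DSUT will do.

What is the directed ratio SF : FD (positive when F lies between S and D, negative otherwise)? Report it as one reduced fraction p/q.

Assign D = (0, 0), S = (1, 0), U = (0, 1), T = (3, 5) — the answer is frame-independent, so this choice is without loss of generality.
1. J lies on line DT with DJ:JT = 1:3 ⇒ J = (3/4, 5/4)
2. W lies on line DU with DW:WU = 3:4 ⇒ W = (0, 3/7)
3. F is where the line through J parallel to UW meets line SD ⇒ F = (3/4, 0)
F = S + t·(D−S) with t = 1/4, so SF:FD = t:(1−t) = 1/4:3/4

SF:FD = 1/3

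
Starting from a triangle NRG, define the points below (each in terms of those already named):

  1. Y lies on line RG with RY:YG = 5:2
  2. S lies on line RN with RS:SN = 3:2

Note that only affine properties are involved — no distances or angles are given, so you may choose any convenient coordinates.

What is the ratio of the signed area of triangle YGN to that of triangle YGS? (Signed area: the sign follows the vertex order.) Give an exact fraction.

[YGN]:[YGS] = 5/3

Set N = (0, 0), R = (1, 0), G = (0, 1); any affine frame gives the same invariant.
1. Y lies on line RG with RY:YG = 5:2 ⇒ Y = (2/7, 5/7)
2. S lies on line RN with RS:SN = 3:2 ⇒ S = (2/5, 0)
2·[YGN] = 2/7, 2·[YGS] = 6/35
[YGN]:[YGS] = 2/7:6/35 = 5/3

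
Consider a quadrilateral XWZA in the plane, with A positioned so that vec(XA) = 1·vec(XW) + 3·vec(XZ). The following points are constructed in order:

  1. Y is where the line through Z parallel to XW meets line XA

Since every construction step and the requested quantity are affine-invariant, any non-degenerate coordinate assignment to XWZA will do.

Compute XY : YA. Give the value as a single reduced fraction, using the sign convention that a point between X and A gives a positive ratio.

Assign X = (0, 0), W = (1, 0), Z = (0, 1), A = (1, 3) — the answer is frame-independent, so this choice is without loss of generality.
1. Y is where the line through Z parallel to XW meets line XA ⇒ Y = (1/3, 1)
Y = X + t·(A−X) with t = 1/3, so XY:YA = t:(1−t) = 1/3:2/3

XY:YA = 1/2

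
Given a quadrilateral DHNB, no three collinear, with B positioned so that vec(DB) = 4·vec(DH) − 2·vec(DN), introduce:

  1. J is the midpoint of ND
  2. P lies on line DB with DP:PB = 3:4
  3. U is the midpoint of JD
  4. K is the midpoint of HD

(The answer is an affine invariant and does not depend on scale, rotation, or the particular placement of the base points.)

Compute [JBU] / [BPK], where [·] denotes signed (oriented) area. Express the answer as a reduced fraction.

Choose coordinates D = (0, 0), H = (1, 0), N = (0, 1), B = (4, -2).
1. J is the midpoint of ND ⇒ J = (0, 1/2)
2. P lies on line DB with DP:PB = 3:4 ⇒ P = (12/7, -6/7)
3. U is the midpoint of JD ⇒ U = (0, 1/4)
4. K is the midpoint of HD ⇒ K = (1/2, 0)
2·[JBU] = -1, 2·[BPK] = -4/7
[JBU]:[BPK] = -1:-4/7 = 7/4

[JBU]:[BPK] = 7/4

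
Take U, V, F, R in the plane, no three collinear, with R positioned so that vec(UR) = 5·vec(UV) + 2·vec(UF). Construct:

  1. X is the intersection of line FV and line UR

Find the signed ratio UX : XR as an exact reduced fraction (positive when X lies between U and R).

Work in coordinates with U = (0, 0), V = (1, 0), F = (0, 1), R = (5, 2).
1. X is the intersection of line FV and line UR ⇒ X = (5/7, 2/7)
X = U + t·(R−U) with t = 1/7, so UX:XR = t:(1−t) = 1/7:6/7

UX:XR = 1/6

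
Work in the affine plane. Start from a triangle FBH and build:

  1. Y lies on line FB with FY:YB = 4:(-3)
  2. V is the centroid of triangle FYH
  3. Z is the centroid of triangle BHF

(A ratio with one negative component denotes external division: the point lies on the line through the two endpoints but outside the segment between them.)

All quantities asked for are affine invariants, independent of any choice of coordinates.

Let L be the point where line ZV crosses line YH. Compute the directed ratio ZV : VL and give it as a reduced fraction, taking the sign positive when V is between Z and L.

Choose coordinates F = (0, 0), B = (1, 0), H = (0, 1).
1. Y lies on line FB with FY:YB = 4:(-3) ⇒ Y = (4, 0)
2. V is the centroid of triangle FYH ⇒ V = (4/3, 1/3)
3. Z is the centroid of triangle BHF ⇒ Z = (1/3, 1/3)
line ZV meets YH at L = (8/3, 1/3)
V = Z + t·(L−Z) with t = 3/7, so ZV:VL = 3/7:4/7

ZV:VL = 3/4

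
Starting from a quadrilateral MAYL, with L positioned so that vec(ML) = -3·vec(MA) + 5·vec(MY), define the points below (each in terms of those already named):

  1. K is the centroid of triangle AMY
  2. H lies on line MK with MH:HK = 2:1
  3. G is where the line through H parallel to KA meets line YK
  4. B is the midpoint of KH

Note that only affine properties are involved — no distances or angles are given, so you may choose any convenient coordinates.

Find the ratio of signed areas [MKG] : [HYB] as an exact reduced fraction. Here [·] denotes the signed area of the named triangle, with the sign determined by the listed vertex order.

[MKG]:[HYB] = 2

Work in coordinates with M = (0, 0), A = (1, 0), Y = (0, 1), L = (-3, 5).
1. K is the centroid of triangle AMY ⇒ K = (1/3, 1/3)
2. H lies on line MK with MH:HK = 2:1 ⇒ H = (2/9, 2/9)
3. G is where the line through H parallel to KA meets line YK ⇒ G = (4/9, 1/9)
4. B is the midpoint of KH ⇒ B = (5/18, 5/18)
2·[MKG] = -1/9, 2·[HYB] = -1/18
[MKG]:[HYB] = -1/9:-1/18 = 2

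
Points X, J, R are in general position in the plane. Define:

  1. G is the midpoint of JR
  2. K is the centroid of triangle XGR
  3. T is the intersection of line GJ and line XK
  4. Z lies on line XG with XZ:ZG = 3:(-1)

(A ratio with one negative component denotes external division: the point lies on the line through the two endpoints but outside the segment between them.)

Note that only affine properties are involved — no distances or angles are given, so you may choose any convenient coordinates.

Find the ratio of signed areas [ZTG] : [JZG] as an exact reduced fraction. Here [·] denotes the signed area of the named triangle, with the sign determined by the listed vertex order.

[ZTG]:[JZG] = 1/2

Assign X = (0, 0), J = (1, 0), R = (0, 1) — the answer is frame-independent, so this choice is without loss of generality.
1. G is the midpoint of JR ⇒ G = (1/2, 1/2)
2. K is the centroid of triangle XGR ⇒ K = (1/6, 1/2)
3. T is the intersection of line GJ and line XK ⇒ T = (1/4, 3/4)
4. Z lies on line XG with XZ:ZG = 3:(-1) ⇒ Z = (3/4, 3/4)
2·[ZTG] = 1/8, 2·[JZG] = 1/4
[ZTG]:[JZG] = 1/8:1/4 = 1/2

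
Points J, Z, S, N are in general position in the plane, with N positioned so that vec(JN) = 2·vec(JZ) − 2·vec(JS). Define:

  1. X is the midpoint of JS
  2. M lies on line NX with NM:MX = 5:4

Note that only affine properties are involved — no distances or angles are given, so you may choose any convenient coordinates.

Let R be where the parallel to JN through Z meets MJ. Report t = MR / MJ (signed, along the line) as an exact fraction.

Set J = (0, 0), Z = (1, 0), S = (0, 1), N = (2, -2); any affine frame gives the same invariant.
1. X is the midpoint of JS ⇒ X = (0, 1/2)
2. M lies on line NX with NM:MX = 5:4 ⇒ M = (8/9, -11/18)
through Z parallel to JN: direction (2, -2); meets MJ at R = (16/5, -11/5)
R = M + t·(J−M) with t = -13/5

t = -13/5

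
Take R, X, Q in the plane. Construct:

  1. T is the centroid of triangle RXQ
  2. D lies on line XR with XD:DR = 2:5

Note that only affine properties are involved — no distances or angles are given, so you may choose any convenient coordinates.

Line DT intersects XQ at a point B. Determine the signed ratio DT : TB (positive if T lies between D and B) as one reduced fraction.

Assign R = (0, 0), X = (1, 0), Q = (0, 1) — the answer is frame-independent, so this choice is without loss of generality.
1. T is the centroid of triangle RXQ ⇒ T = (1/3, 1/3)
2. D lies on line XR with XD:DR = 2:5 ⇒ D = (5/7, 0)
line DT meets XQ at B = (3, -2)
T = D + t·(B−D) with t = -1/6, so DT:TB = -1/6:7/6

DT:TB = -1/7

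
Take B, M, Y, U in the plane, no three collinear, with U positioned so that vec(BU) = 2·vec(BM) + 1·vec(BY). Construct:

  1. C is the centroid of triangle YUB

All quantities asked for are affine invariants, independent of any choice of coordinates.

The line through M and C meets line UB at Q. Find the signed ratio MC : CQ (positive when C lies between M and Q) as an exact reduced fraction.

Assign B = (0, 0), M = (1, 0), Y = (0, 1), U = (2, 1) — the answer is frame-independent, so this choice is without loss of generality.
1. C is the centroid of triangle YUB ⇒ C = (2/3, 2/3)
line MC meets UB at Q = (4/5, 2/5)
C = M + t·(Q−M) with t = 5/3, so MC:CQ = 5/3:-2/3

MC:CQ = -5/2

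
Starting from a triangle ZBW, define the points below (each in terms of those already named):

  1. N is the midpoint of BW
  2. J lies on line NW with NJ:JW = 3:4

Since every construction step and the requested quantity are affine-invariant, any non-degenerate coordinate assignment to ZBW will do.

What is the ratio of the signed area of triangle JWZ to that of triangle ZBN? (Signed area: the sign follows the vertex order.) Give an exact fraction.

Set Z = (0, 0), B = (1, 0), W = (0, 1); any affine frame gives the same invariant.
1. N is the midpoint of BW ⇒ N = (1/2, 1/2)
2. J lies on line NW with NJ:JW = 3:4 ⇒ J = (2/7, 5/7)
2·[JWZ] = 2/7, 2·[ZBN] = 1/2
[JWZ]:[ZBN] = 2/7:1/2 = 4/7

[JWZ]:[ZBN] = 4/7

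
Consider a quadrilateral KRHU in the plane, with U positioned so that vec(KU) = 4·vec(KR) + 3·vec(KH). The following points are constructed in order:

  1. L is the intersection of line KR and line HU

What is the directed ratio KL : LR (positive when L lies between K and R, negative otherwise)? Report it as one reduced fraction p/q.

Choose coordinates K = (0, 0), R = (1, 0), H = (0, 1), U = (4, 3).
1. L is the intersection of line KR and line HU ⇒ L = (-2, 0)
L = K + t·(R−K) with t = -2, so KL:LR = t:(1−t) = -2:3

KL:LR = -2/3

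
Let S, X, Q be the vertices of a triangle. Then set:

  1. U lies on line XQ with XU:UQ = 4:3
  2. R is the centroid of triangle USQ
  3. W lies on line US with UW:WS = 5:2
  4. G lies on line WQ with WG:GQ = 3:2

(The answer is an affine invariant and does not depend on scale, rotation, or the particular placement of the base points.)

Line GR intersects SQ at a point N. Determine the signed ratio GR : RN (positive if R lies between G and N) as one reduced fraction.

Assign S = (0, 0), X = (1, 0), Q = (0, 1) — the answer is frame-independent, so this choice is without loss of generality.
1. U lies on line XQ with XU:UQ = 4:3 ⇒ U = (3/7, 4/7)
2. R is the centroid of triangle USQ ⇒ R = (1/7, 11/21)
3. W lies on line US with UW:WS = 5:2 ⇒ W = (6/49, 8/49)
4. G lies on line WQ with WG:GQ = 3:2 ⇒ G = (12/245, 163/245)
line GR meets SQ at N = (0, 17/23)
R = G + t·(N−G) with t = -23/12, so GR:RN = -23/12:35/12

GR:RN = -23/35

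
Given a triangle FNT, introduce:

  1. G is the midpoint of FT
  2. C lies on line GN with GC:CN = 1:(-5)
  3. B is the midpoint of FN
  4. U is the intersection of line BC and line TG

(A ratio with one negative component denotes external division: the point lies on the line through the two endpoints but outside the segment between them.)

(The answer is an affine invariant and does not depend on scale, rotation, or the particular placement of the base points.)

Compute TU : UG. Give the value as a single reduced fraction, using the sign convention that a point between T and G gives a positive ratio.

Set F = (0, 0), N = (1, 0), T = (0, 1); any affine frame gives the same invariant.
1. G is the midpoint of FT ⇒ G = (0, 1/2)
2. C lies on line GN with GC:CN = 1:(-5) ⇒ C = (-1/4, 5/8)
3. B is the midpoint of FN ⇒ B = (1/2, 0)
4. U is the intersection of line BC and line TG ⇒ U = (0, 5/12)
U = T + t·(G−T) with t = 7/6, so TU:UG = t:(1−t) = 7/6:-1/6

TU:UG = -7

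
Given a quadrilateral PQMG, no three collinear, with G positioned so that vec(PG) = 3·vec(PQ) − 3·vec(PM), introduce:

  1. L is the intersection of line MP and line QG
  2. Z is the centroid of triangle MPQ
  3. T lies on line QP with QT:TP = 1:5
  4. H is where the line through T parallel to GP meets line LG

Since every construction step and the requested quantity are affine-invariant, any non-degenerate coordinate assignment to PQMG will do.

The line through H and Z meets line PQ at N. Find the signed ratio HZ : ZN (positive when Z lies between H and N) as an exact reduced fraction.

HZ:ZN = -5/2

Set P = (0, 0), Q = (1, 0), M = (0, 1), G = (3, -3); any affine frame gives the same invariant.
1. L is the intersection of line MP and line QG ⇒ L = (0, 3/2)
2. Z is the centroid of triangle MPQ ⇒ Z = (1/3, 1/3)
3. T lies on line QP with QT:TP = 1:5 ⇒ T = (5/6, 0)
4. H is where the line through T parallel to GP meets line LG ⇒ H = (4/3, -1/2)
line HZ meets PQ at N = (11/15, 0)
Z = H + t·(N−H) with t = 5/3, so HZ:ZN = 5/3:-2/3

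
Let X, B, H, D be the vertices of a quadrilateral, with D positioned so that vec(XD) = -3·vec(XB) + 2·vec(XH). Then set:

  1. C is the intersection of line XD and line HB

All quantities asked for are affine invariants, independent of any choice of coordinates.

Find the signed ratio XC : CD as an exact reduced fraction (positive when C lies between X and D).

Choose coordinates X = (0, 0), B = (1, 0), H = (0, 1), D = (-3, 2).
1. C is the intersection of line XD and line HB ⇒ C = (3, -2)
C = X + t·(D−X) with t = -1, so XC:CD = t:(1−t) = -1:2

XC:CD = -1/2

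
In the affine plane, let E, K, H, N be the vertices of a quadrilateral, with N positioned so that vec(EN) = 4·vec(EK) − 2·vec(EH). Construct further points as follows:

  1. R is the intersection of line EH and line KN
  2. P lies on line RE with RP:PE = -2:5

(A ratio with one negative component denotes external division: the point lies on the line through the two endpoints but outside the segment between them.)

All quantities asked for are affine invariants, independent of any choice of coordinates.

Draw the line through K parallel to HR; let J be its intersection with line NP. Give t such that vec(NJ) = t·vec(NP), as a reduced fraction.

t = 3/4

Choose coordinates E = (0, 0), K = (1, 0), H = (0, 1), N = (4, -2).
1. R is the intersection of line EH and line KN ⇒ R = (0, 2/3)
2. P lies on line RE with RP:PE = -2:5 ⇒ P = (0, 10/9)
through K parallel to HR: direction (0, -1/3); meets NP at J = (1, 1/3)
J = N + t·(P−N) with t = 3/4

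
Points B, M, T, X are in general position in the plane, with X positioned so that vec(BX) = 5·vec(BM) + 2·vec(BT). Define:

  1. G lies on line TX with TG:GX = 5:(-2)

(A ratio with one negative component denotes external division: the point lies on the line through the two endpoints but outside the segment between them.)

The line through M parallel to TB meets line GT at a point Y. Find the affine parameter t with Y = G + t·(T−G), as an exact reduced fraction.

t = 22/25

Choose coordinates B = (0, 0), M = (1, 0), T = (0, 1), X = (5, 2).
1. G lies on line TX with TG:GX = 5:(-2) ⇒ G = (25/3, 8/3)
through M parallel to TB: direction (0, -1); meets GT at Y = (1, 6/5)
Y = G + t·(T−G) with t = 22/25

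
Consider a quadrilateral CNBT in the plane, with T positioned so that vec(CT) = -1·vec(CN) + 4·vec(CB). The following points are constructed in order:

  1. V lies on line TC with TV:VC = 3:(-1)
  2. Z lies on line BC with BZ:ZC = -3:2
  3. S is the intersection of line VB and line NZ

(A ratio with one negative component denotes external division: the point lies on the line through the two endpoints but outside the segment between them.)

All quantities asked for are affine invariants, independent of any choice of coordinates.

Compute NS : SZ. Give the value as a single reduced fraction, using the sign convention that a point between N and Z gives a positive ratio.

Choose coordinates C = (0, 0), N = (1, 0), B = (0, 1), T = (-1, 4).
1. V lies on line TC with TV:VC = 3:(-1) ⇒ V = (1/2, -2)
2. Z lies on line BC with BZ:ZC = -3:2 ⇒ Z = (0, -2)
3. S is the intersection of line VB and line NZ ⇒ S = (3/8, -5/4)
S = N + t·(Z−N) with t = 5/8, so NS:SZ = t:(1−t) = 5/8:3/8

NS:SZ = 5/3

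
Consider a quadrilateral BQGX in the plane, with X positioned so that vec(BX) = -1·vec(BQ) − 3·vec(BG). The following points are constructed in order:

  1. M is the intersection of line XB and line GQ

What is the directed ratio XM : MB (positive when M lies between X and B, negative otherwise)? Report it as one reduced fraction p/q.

Choose coordinates B = (0, 0), Q = (1, 0), G = (0, 1), X = (-1, -3).
1. M is the intersection of line XB and line GQ ⇒ M = (1/4, 3/4)
M = X + t·(B−X) with t = 5/4, so XM:MB = t:(1−t) = 5/4:-1/4

XM:MB = -5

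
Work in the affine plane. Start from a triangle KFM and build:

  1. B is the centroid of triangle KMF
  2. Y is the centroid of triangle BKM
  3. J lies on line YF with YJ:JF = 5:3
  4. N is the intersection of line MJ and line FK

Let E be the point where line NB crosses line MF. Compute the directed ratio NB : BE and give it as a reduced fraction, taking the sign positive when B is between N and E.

Assign K = (0, 0), F = (1, 0), M = (0, 1) — the answer is frame-independent, so this choice is without loss of generality.
1. B is the centroid of triangle KMF ⇒ B = (1/3, 1/3)
2. Y is the centroid of triangle BKM ⇒ Y = (1/9, 4/9)
3. J lies on line YF with YJ:JF = 5:3 ⇒ J = (2/3, 1/6)
4. N is the intersection of line MJ and line FK ⇒ N = (4/5, 0)
line NB meets MF at E = (3/2, -1/2)
B = N + t·(E−N) with t = -2/3, so NB:BE = -2/3:5/3

NB:BE = -2/5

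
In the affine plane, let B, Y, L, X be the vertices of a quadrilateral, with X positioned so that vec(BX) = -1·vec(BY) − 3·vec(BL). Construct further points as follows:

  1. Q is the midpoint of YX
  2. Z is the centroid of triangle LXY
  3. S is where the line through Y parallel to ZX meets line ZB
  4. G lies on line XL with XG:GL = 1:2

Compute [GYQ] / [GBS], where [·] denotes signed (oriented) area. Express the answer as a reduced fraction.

[GYQ]:[GBS] = 15/28

Assign B = (0, 0), Y = (1, 0), L = (0, 1), X = (-1, -3) — the answer is frame-independent, so this choice is without loss of generality.
1. Q is the midpoint of YX ⇒ Q = (0, -3/2)
2. Z is the centroid of triangle LXY ⇒ Z = (0, -2/3)
3. S is where the line through Y parallel to ZX meets line ZB ⇒ S = (0, -7/3)
4. G lies on line XL with XG:GL = 1:2 ⇒ G = (-2/3, -5/3)
2·[GYQ] = -5/6, 2·[GBS] = -14/9
[GYQ]:[GBS] = -5/6:-14/9 = 15/28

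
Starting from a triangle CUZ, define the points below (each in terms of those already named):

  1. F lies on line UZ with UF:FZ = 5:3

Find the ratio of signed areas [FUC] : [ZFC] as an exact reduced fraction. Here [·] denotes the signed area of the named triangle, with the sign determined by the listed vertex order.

[FUC]:[ZFC] = 5/3

Assign C = (0, 0), U = (1, 0), Z = (0, 1) — the answer is frame-independent, so this choice is without loss of generality.
1. F lies on line UZ with UF:FZ = 5:3 ⇒ F = (3/8, 5/8)
2·[FUC] = -5/8, 2·[ZFC] = -3/8
[FUC]:[ZFC] = -5/8:-3/8 = 5/3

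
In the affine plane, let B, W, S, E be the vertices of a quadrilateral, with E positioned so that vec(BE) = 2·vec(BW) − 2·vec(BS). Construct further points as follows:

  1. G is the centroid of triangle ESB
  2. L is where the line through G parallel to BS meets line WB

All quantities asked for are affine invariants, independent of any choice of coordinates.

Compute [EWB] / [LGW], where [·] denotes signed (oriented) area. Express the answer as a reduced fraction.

[EWB]:[LGW] = 18

Assign B = (0, 0), W = (1, 0), S = (0, 1), E = (2, -2) — the answer is frame-independent, so this choice is without loss of generality.
1. G is the centroid of triangle ESB ⇒ G = (2/3, -1/3)
2. L is where the line through G parallel to BS meets line WB ⇒ L = (2/3, 0)
2·[EWB] = 2, 2·[LGW] = 1/9
[EWB]:[LGW] = 2:1/9 = 18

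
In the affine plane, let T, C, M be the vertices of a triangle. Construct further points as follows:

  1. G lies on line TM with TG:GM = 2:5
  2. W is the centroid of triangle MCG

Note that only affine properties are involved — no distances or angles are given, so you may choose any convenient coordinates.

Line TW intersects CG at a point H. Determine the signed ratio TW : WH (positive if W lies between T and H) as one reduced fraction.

TW:WH = -11/5

Work in coordinates with T = (0, 0), C = (1, 0), M = (0, 1).
1. G lies on line TM with TG:GM = 2:5 ⇒ G = (0, 2/7)
2. W is the centroid of triangle MCG ⇒ W = (1/3, 3/7)
line TW meets CG at H = (2/11, 18/77)
W = T + t·(H−T) with t = 11/6, so TW:WH = 11/6:-5/6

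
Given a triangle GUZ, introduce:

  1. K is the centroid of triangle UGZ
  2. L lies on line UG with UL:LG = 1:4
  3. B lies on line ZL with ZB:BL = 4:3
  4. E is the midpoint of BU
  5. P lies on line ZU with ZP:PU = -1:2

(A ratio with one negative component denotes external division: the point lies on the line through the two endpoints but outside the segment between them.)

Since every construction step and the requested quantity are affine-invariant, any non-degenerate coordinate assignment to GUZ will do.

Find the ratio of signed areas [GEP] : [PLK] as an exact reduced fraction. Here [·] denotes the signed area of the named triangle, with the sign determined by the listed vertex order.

[GEP]:[PLK] = -351/70

Assign G = (0, 0), U = (1, 0), Z = (0, 1) — the answer is frame-independent, so this choice is without loss of generality.
1. K is the centroid of triangle UGZ ⇒ K = (1/3, 1/3)
2. L lies on line UG with UL:LG = 1:4 ⇒ L = (4/5, 0)
3. B lies on line ZL with ZB:BL = 4:3 ⇒ B = (16/35, 3/7)
4. E is the midpoint of BU ⇒ E = (51/70, 3/14)
5. P lies on line ZU with ZP:PU = -1:2 ⇒ P = (-1, 2)
2·[GEP] = 117/70, 2·[PLK] = -1/3
[GEP]:[PLK] = 117/70:-1/3 = -351/70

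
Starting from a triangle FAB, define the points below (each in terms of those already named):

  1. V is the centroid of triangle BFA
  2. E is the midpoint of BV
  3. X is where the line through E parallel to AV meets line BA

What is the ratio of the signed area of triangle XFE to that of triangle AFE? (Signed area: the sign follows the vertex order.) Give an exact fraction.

[XFE]:[AFE] = 3/8

Assign F = (0, 0), A = (1, 0), B = (0, 1) — the answer is frame-independent, so this choice is without loss of generality.
1. V is the centroid of triangle BFA ⇒ V = (1/3, 1/3)
2. E is the midpoint of BV ⇒ E = (1/6, 2/3)
3. X is where the line through E parallel to AV meets line BA ⇒ X = (1/2, 1/2)
2·[XFE] = -1/4, 2·[AFE] = -2/3
[XFE]:[AFE] = -1/4:-2/3 = 3/8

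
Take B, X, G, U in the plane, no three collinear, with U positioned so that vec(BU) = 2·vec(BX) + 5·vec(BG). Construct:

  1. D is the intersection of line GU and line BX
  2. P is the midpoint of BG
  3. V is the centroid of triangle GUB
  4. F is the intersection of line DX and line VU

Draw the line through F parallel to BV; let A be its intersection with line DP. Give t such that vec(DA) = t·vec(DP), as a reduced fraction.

Assign B = (0, 0), X = (1, 0), G = (0, 1), U = (2, 5) — the answer is frame-independent, so this choice is without loss of generality.
1. D is the intersection of line GU and line BX ⇒ D = (-1/2, 0)
2. P is the midpoint of BG ⇒ P = (0, 1/2)
3. V is the centroid of triangle GUB ⇒ V = (2/3, 2)
4. F is the intersection of line DX and line VU ⇒ F = (-2/9, 0)
through F parallel to BV: direction (2/3, 2); meets DP at A = (-1/12, 5/12)
A = D + t·(P−D) with t = 5/6

t = 5/6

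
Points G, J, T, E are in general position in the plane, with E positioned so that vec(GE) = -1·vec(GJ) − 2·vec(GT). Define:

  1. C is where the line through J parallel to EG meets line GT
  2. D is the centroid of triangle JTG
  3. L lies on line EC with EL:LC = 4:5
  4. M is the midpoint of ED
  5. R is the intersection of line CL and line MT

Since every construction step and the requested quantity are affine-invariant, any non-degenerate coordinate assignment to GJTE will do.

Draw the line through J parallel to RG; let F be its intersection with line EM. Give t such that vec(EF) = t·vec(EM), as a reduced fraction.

Set G = (0, 0), J = (1, 0), T = (0, 1), E = (-1, -2); any affine frame gives the same invariant.
1. C is where the line through J parallel to EG meets line GT ⇒ C = (0, -2)
2. D is the centroid of triangle JTG ⇒ D = (1/3, 1/3)
3. L lies on line EC with EL:LC = 4:5 ⇒ L = (-5/9, -2)
4. M is the midpoint of ED ⇒ M = (-1/3, -5/6)
5. R is the intersection of line CL and line MT ⇒ R = (-6/11, -2)
through J parallel to RG: direction (6/11, 2); meets EM at F = (41/23, 66/23)
F = E + t·(M−E) with t = 96/23

t = 96/23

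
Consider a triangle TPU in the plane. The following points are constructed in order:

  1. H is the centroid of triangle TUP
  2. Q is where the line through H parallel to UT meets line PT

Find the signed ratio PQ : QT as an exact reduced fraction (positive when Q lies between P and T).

PQ:QT = 2

Choose coordinates T = (0, 0), P = (1, 0), U = (0, 1).
1. H is the centroid of triangle TUP ⇒ H = (1/3, 1/3)
2. Q is where the line through H parallel to UT meets line PT ⇒ Q = (1/3, 0)
Q = P + t·(T−P) with t = 2/3, so PQ:QT = t:(1−t) = 2/3:1/3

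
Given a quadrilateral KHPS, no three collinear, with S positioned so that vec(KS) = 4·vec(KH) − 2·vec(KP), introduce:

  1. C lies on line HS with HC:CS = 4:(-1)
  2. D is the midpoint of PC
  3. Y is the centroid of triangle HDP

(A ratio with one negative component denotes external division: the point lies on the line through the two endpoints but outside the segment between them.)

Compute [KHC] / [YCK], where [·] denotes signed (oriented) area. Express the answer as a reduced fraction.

[KHC]:[YCK] = 48/61

Work in coordinates with K = (0, 0), H = (1, 0), P = (0, 1), S = (4, -2).
1. C lies on line HS with HC:CS = 4:(-1) ⇒ C = (5, -8/3)
2. D is the midpoint of PC ⇒ D = (5/2, -5/6)
3. Y is the centroid of triangle HDP ⇒ Y = (7/6, 1/18)
2·[KHC] = -8/3, 2·[YCK] = -61/18
[KHC]:[YCK] = -8/3:-61/18 = 48/61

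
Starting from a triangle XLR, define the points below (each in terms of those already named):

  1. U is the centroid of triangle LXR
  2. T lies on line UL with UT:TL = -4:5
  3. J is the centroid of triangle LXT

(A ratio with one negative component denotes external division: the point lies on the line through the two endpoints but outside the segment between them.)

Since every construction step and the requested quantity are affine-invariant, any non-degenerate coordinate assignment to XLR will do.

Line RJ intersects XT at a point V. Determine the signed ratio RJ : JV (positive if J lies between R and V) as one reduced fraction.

Assign X = (0, 0), L = (1, 0), R = (0, 1) — the answer is frame-independent, so this choice is without loss of generality.
1. U is the centroid of triangle LXR ⇒ U = (1/3, 1/3)
2. T lies on line UL with UT:TL = -4:5 ⇒ T = (-7/3, 5/3)
3. J is the centroid of triangle LXT ⇒ J = (-4/9, 5/9)
line RJ meets XT at V = (-7/12, 5/12)
J = R + t·(V−R) with t = 16/21, so RJ:JV = 16/21:5/21

RJ:JV = 16/5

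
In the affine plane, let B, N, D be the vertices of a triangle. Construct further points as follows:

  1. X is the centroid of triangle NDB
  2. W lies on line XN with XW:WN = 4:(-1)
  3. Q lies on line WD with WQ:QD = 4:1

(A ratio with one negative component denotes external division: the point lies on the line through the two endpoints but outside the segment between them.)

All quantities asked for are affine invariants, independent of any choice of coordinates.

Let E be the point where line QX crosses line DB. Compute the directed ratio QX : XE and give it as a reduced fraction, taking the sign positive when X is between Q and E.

QX:XE = -4/15

Assign B = (0, 0), N = (1, 0), D = (0, 1) — the answer is frame-independent, so this choice is without loss of generality.
1. X is the centroid of triangle NDB ⇒ X = (1/3, 1/3)
2. W lies on line XN with XW:WN = 4:(-1) ⇒ W = (11/9, -1/9)
3. Q lies on line WD with WQ:QD = 4:1 ⇒ Q = (11/45, 7/9)
line QX meets DB at E = (0, 2)
X = Q + t·(E−Q) with t = -4/11, so QX:XE = -4/11:15/11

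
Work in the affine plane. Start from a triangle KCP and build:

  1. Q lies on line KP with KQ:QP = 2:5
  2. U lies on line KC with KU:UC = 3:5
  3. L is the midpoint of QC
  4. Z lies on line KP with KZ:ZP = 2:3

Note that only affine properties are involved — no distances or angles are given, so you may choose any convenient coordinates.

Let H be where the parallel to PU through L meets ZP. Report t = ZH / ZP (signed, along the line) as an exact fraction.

Assign K = (0, 0), C = (1, 0), P = (0, 1) — the answer is frame-independent, so this choice is without loss of generality.
1. Q lies on line KP with KQ:QP = 2:5 ⇒ Q = (0, 2/7)
2. U lies on line KC with KU:UC = 3:5 ⇒ U = (3/8, 0)
3. L is the midpoint of QC ⇒ L = (1/2, 1/7)
4. Z lies on line KP with KZ:ZP = 2:3 ⇒ Z = (0, 2/5)
through L parallel to PU: direction (3/8, -1); meets ZP at H = (0, 31/21)
H = Z + t·(P−Z) with t = 113/63

t = 113/63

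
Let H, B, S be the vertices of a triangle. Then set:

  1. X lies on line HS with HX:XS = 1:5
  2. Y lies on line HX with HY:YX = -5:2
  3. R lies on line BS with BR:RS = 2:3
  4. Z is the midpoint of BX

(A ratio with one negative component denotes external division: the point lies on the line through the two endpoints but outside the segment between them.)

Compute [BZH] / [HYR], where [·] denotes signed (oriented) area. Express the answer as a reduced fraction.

Assign H = (0, 0), B = (1, 0), S = (0, 1) — the answer is frame-independent, so this choice is without loss of generality.
1. X lies on line HS with HX:XS = 1:5 ⇒ X = (0, 1/6)
2. Y lies on line HX with HY:YX = -5:2 ⇒ Y = (0, 5/18)
3. R lies on line BS with BR:RS = 2:3 ⇒ R = (3/5, 2/5)
4. Z is the midpoint of BX ⇒ Z = (1/2, 1/12)
2·[BZH] = 1/12, 2·[HYR] = -1/6
[BZH]:[HYR] = 1/12:-1/6 = -1/2

[BZH]:[HYR] = -1/2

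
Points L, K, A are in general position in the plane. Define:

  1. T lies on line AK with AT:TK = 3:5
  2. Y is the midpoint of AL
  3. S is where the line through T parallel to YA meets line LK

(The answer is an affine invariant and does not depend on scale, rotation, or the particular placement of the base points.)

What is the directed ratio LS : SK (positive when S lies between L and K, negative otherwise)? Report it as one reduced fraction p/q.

Choose coordinates L = (0, 0), K = (1, 0), A = (0, 1).
1. T lies on line AK with AT:TK = 3:5 ⇒ T = (3/8, 5/8)
2. Y is the midpoint of AL ⇒ Y = (0, 1/2)
3. S is where the line through T parallel to YA meets line LK ⇒ S = (3/8, 0)
S = L + t·(K−L) with t = 3/8, so LS:SK = t:(1−t) = 3/8:5/8

LS:SK = 3/5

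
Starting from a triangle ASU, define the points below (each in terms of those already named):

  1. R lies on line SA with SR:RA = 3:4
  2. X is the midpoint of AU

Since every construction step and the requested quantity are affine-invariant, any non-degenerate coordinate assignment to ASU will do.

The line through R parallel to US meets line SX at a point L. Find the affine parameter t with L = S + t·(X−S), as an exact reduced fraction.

Work in coordinates with A = (0, 0), S = (1, 0), U = (0, 1).
1. R lies on line SA with SR:RA = 3:4 ⇒ R = (4/7, 0)
2. X is the midpoint of AU ⇒ X = (0, 1/2)
through R parallel to US: direction (1, -1); meets SX at L = (1/7, 3/7)
L = S + t·(X−S) with t = 6/7

t = 6/7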